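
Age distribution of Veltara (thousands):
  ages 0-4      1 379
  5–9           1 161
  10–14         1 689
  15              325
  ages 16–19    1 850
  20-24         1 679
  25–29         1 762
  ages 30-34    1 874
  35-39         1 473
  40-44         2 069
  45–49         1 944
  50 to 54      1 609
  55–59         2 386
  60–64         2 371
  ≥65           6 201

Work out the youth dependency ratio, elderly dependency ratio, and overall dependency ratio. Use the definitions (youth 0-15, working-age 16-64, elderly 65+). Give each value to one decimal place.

0–15: 1 379 + 1 161 + 1 689 + 325 = 4 554
16–64: 1 850 + 1 679 + 1 762 + 1 874 + 1 473 + 2 069 + 1 944 + 1 609 + 2 386 + 2 371 = 19 017
65+: 6 201
Youth dependency ratio = 4 554 / 19 017 × 100 = 23.9
Old-age dependency ratio = 6 201 / 19 017 × 100 = 32.6
Total dependency ratio = (4 554 + 6 201) / 19 017 × 100 = 10 755 / 19 017 × 100 = 56.6

Youth dependency ratio: 23.9
Old-age dependency ratio: 32.6
Total dependency ratio: 56.6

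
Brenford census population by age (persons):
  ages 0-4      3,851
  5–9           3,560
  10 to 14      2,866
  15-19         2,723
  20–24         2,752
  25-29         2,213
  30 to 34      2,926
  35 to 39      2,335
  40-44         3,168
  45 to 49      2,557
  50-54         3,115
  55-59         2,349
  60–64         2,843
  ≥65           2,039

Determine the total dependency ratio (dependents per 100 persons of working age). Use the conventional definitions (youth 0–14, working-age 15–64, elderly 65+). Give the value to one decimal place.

0–14: 3,851 + 3,560 + 2,866 = 10,277
15–64: 2,723 + 2,752 + 2,213 + 2,926 + 2,335 + 3,168 + 2,557 + 3,115 + 2,349 + 2,843 = 26,981
65+: 2,039
Total dependency ratio = (10,277 + 2,039) / 26,981 × 100 = 12,316 / 26,981 × 100 = 45.6

Total dependency ratio: 45.6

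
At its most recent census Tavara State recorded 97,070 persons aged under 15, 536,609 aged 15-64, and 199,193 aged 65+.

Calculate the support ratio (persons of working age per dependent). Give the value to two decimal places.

Support ratio = 536,609 / (97,070 + 199,193) = 536,609 / 296,263 = 1.81

Support ratio: 1.81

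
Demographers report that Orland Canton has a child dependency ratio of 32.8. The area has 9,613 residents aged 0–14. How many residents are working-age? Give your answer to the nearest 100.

Youth dependency ratio = youth / working-age × 100
32.8 = 9,613 / W × 100
⇒ 29,300

Working-age: 29,300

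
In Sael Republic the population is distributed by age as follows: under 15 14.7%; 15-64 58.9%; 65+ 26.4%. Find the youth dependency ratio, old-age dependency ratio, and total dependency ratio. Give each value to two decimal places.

Youth dependency ratio = 14.7 / 58.9 × 100 = 24.96
Old-age dependency ratio = 26.4 / 58.9 × 100 = 44.82
Total dependency ratio = (14.7 + 26.4) / 58.9 × 100 = 41.1 / 58.9 × 100 = 69.78

Youth dependency ratio: 24.96
Old-age dependency ratio: 44.82
Total dependency ratio: 69.78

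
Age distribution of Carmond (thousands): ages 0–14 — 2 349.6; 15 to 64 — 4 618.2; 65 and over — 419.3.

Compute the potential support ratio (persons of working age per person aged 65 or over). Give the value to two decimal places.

Potential support ratio = 4 618.2 / 419.3 = 11.01

Potential support ratio: 11.01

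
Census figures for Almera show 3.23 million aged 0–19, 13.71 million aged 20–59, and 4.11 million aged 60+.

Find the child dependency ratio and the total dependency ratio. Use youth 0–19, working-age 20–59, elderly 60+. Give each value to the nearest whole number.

Youth dependency ratio = 3.23 / 13.71 × 100 = 24
Total dependency ratio = (3.23 + 4.11) / 13.71 × 100 = 7.34 / 13.71 × 100 = 54

Youth dependency ratio: 24
Total dependency ratio: 54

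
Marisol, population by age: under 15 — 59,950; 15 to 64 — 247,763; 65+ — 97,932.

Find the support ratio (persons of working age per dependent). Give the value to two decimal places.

Support ratio = 247,763 / (59,950 + 97,932) = 247,763 / 157,882 = 1.57

Support ratio: 1.57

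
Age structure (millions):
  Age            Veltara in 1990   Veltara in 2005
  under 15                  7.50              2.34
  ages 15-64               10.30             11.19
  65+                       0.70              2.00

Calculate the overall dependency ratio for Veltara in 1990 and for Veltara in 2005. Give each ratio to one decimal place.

Veltara in 1990: 79.6
Veltara in 2005: 38.8

Veltara in 1990: (7.50 + 0.70) / 10.30 × 100 = 8.20 / 10.30 × 100 = 79.6
Veltara in 2005: (2.34 + 2.00) / 11.19 × 100 = 4.34 / 11.19 × 100 = 38.8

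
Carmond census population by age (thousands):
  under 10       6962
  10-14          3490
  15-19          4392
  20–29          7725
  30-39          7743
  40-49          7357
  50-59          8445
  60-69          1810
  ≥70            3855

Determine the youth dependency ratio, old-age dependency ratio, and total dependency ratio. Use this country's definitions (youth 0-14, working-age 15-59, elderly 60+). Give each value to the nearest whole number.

0–14: 6962 + 3490 = 10452
15–59: 4392 + 7725 + 7743 + 7357 + 8445 = 35662
60+: 1810 + 3855 = 5665
Youth dependency ratio = 10452 / 35662 × 100 = 29
Old-age dependency ratio = 5665 / 35662 × 100 = 16
Total dependency ratio = (10452 + 5665) / 35662 × 100 = 16117 / 35662 × 100 = 45

Youth dependency ratio: 29
Old-age dependency ratio: 16
Total dependency ratio: 45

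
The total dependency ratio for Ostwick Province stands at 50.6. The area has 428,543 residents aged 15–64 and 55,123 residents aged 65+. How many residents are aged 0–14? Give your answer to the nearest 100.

Total dependency ratio = (youth + elderly) / working-age × 100
50.6 = (Y + 55,123) / 428,543 × 100
⇒ 161,700

Aged 0–14: 161,700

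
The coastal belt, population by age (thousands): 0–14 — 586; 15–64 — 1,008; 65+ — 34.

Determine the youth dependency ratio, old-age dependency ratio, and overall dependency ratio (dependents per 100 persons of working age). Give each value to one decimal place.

Youth dependency ratio: 58.1
Old-age dependency ratio: 3.4
Total dependency ratio: 61.5

Youth dependency ratio = 586 / 1,008 × 100 = 58.1
Old-age dependency ratio = 34 / 1,008 × 100 = 3.4
Total dependency ratio = (586 + 34) / 1,008 × 100 = 620 / 1,008 × 100 = 61.5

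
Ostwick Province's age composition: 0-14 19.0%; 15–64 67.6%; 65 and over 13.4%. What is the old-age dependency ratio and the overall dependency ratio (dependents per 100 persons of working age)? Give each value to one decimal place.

Old-age dependency ratio: 19.8
Total dependency ratio: 47.9

Old-age dependency ratio = 13.4 / 67.6 × 100 = 19.8
Total dependency ratio = (19.0 + 13.4) / 67.6 × 100 = 32.4 / 67.6 × 100 = 47.9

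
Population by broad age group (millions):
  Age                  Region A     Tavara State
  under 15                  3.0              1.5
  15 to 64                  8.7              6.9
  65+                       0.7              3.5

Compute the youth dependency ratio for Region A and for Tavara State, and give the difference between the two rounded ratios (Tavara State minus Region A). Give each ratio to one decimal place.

Region A: 34.5
Tavara State: 21.7
Difference: -12.8

Region A: 3.0 / 8.7 × 100 = 34.5
Tavara State: 1.5 / 6.9 × 100 = 21.7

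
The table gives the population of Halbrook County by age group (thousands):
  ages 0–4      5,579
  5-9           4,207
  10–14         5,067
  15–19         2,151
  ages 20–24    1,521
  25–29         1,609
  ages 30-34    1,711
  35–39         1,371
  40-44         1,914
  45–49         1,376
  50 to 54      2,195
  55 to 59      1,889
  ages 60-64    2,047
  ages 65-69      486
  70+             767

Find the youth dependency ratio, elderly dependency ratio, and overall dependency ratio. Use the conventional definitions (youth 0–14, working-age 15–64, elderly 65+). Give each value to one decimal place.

0–14: 5,579 + 4,207 + 5,067 = 14,853
15–64: 2,151 + 1,521 + 1,609 + 1,711 + 1,371 + 1,914 + 1,376 + 2,195 + 1,889 + 2,047 = 17,784
65+: 486 + 767 = 1,253
Youth dependency ratio = 14,853 / 17,784 × 100 = 83.5
Old-age dependency ratio = 1,253 / 17,784 × 100 = 7.0
Total dependency ratio = (14,853 + 1,253) / 17,784 × 100 = 16,106 / 17,784 × 100 = 90.6

Youth dependency ratio: 83.5
Old-age dependency ratio: 7.0
Total dependency ratio: 90.6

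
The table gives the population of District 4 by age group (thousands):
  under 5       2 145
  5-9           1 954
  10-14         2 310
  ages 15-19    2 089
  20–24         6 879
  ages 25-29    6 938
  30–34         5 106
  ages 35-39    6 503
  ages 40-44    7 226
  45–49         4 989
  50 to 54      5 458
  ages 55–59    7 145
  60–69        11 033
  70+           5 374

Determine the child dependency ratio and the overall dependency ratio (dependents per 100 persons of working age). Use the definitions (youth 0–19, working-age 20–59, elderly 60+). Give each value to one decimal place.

Youth dependency ratio: 16.9
Total dependency ratio: 49.6

0–19: 2 145 + 1 954 + 2 310 + 2 089 = 8 498
20–59: 6 879 + 6 938 + 5 106 + 6 503 + 7 226 + 4 989 + 5 458 + 7 145 = 50 244
60+: 11 033 + 5 374 = 16 407
Youth dependency ratio = 8 498 / 50 244 × 100 = 16.9
Total dependency ratio = (8 498 + 16 407) / 50 244 × 100 = 24 905 / 50 244 × 100 = 49.6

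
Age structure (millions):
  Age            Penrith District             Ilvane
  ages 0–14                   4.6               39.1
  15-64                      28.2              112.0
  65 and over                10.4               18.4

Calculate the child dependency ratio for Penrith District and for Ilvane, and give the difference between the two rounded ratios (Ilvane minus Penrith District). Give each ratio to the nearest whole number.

Penrith District: 4.6 / 28.2 × 100 = 16
Ilvane: 39.1 / 112.0 × 100 = 35

Penrith District: 16
Ilvane: 35
Difference: +19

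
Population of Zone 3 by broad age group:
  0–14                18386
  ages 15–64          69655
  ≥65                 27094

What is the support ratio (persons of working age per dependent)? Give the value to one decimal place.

Support ratio: 1.5

Support ratio = 69655 / (18386 + 27094) = 69655 / 45480 = 1.5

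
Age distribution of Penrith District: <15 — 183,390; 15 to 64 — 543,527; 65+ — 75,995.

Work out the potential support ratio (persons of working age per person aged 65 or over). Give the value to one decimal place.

Potential support ratio: 7.2

Potential support ratio = 543,527 / 75,995 = 7.2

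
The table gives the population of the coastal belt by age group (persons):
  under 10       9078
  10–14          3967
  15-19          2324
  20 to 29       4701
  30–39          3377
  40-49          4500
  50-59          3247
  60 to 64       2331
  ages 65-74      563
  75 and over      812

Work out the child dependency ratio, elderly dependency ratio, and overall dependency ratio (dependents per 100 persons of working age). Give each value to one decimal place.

0–14: 9078 + 3967 = 13045
15–64: 2324 + 4701 + 3377 + 4500 + 3247 + 2331 = 20480
65+: 563 + 812 = 1375
Youth dependency ratio = 13045 / 20480 × 100 = 63.7
Old-age dependency ratio = 1375 / 20480 × 100 = 6.7
Total dependency ratio = (13045 + 1375) / 20480 × 100 = 14420 / 20480 × 100 = 70.4

Youth dependency ratio: 63.7
Old-age dependency ratio: 6.7
Total dependency ratio: 70.4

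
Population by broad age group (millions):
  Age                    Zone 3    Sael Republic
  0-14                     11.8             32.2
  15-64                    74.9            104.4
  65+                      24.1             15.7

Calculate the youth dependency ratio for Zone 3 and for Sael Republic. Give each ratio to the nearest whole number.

Zone 3: 16
Sael Republic: 31

Zone 3: 11.8 / 74.9 × 100 = 16
Sael Republic: 32.2 / 104.4 × 100 = 31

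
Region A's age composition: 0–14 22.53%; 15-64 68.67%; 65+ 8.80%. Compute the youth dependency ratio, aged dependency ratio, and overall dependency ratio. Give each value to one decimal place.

Youth dependency ratio = 22.53 / 68.67 × 100 = 32.8
Old-age dependency ratio = 8.80 / 68.67 × 100 = 12.8
Total dependency ratio = (22.53 + 8.80) / 68.67 × 100 = 31.33 / 68.67 × 100 = 45.6

Youth dependency ratio: 32.8
Old-age dependency ratio: 12.8
Total dependency ratio: 45.6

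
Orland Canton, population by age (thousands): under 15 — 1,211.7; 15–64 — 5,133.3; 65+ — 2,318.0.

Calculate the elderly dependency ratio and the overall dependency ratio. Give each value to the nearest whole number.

Old-age dependency ratio: 45
Total dependency ratio: 69

Old-age dependency ratio = 2,318.0 / 5,133.3 × 100 = 45
Total dependency ratio = (1,211.7 + 2,318.0) / 5,133.3 × 100 = 3,529.7 / 5,133.3 × 100 = 69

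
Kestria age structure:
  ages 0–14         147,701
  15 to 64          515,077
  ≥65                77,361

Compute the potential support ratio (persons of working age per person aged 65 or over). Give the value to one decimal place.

Potential support ratio = 515,077 / 77,361 = 6.7

Potential support ratio: 6.7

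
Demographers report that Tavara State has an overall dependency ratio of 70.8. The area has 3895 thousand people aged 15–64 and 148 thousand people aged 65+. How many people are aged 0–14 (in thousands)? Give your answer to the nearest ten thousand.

Total dependency ratio = (youth + elderly) / working-age × 100
70.8 = (Y + 148) / 3895 × 100
⇒ 2610

Aged 0–14: 2610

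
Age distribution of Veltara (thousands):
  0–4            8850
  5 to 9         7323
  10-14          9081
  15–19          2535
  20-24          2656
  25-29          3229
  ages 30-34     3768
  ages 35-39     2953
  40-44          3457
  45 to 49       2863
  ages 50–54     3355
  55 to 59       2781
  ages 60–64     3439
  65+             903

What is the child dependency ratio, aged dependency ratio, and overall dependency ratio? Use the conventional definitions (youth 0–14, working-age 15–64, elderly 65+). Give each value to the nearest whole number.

0–14: 8850 + 7323 + 9081 = 25254
15–64: 2535 + 2656 + 3229 + 3768 + 2953 + 3457 + 2863 + 3355 + 2781 + 3439 = 31036
65+: 903
Youth dependency ratio = 25254 / 31036 × 100 = 81
Old-age dependency ratio = 903 / 31036 × 100 = 3
Total dependency ratio = (25254 + 903) / 31036 × 100 = 26157 / 31036 × 100 = 84

Youth dependency ratio: 81
Old-age dependency ratio: 3
Total dependency ratio: 84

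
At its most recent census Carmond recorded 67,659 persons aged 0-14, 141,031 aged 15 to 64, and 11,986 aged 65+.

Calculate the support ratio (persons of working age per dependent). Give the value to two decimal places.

Support ratio = 141,031 / (67,659 + 11,986) = 141,031 / 79,645 = 1.77

Support ratio: 1.77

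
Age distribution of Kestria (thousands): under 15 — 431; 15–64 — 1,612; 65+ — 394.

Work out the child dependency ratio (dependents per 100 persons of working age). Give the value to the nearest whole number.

Youth dependency ratio = 431 / 1,612 × 100 = 27

Youth dependency ratio: 27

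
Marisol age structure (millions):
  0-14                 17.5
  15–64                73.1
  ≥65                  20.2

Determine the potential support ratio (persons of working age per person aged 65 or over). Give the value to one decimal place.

Potential support ratio = 73.1 / 20.2 = 3.6

Potential support ratio: 3.6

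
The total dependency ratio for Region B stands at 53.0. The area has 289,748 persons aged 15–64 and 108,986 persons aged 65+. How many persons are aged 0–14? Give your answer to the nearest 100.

Total dependency ratio = (youth + elderly) / working-age × 100
53.0 = (Y + 108,986) / 289,748 × 100
⇒ 44,600

Aged 0–14: 44,600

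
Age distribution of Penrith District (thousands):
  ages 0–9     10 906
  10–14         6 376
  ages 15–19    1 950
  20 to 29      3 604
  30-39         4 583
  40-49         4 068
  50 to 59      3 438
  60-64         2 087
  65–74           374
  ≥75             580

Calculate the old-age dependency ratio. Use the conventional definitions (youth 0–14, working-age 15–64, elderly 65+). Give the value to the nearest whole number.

Old-age dependency ratio: 5

0–14: 10 906 + 6 376 = 17 282
15–64: 1 950 + 3 604 + 4 583 + 4 068 + 3 438 + 2 087 = 19 730
65+: 374 + 580 = 954
Old-age dependency ratio = 954 / 19 730 × 100 = 5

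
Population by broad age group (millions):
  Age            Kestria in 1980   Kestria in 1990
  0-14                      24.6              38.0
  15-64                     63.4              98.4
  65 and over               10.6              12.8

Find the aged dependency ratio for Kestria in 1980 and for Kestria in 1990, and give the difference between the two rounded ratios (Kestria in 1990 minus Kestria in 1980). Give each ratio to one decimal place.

Kestria in 1980: 10.6 / 63.4 × 100 = 16.7
Kestria in 1990: 12.8 / 98.4 × 100 = 13.0

Kestria in 1980: 16.7
Kestria in 1990: 13.0
Difference: -3.7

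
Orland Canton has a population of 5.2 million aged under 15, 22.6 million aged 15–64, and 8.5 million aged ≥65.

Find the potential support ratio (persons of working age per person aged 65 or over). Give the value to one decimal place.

Potential support ratio: 2.7

Potential support ratio = 22.6 / 8.5 = 2.7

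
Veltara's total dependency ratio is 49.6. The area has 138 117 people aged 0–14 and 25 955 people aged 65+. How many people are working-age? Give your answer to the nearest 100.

Working-age: 330 800

Total dependency ratio = (youth + elderly) / working-age × 100
49.6 = (138 117 + 25 955) / W × 100
⇒ 330 800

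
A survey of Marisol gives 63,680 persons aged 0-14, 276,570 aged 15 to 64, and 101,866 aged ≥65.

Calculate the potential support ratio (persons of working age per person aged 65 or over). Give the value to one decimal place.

Potential support ratio: 2.7

Potential support ratio = 276,570 / 101,866 = 2.7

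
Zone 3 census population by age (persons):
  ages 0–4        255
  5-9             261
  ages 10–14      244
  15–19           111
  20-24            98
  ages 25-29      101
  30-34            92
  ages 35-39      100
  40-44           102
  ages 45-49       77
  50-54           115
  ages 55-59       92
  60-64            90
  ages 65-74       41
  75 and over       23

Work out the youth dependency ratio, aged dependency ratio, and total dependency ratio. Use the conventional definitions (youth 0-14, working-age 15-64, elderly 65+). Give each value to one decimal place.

0–14: 255 + 261 + 244 = 760
15–64: 111 + 98 + 101 + 92 + 100 + 102 + 77 + 115 + 92 + 90 = 978
65+: 41 + 23 = 64
Youth dependency ratio = 760 / 978 × 100 = 77.7
Old-age dependency ratio = 64 / 978 × 100 = 6.5
Total dependency ratio = (760 + 64) / 978 × 100 = 824 / 978 × 100 = 84.3

Youth dependency ratio: 77.7
Old-age dependency ratio: 6.5
Total dependency ratio: 84.3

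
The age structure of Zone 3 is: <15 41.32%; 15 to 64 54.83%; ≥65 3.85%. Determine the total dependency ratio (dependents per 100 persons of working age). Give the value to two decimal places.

Total dependency ratio: 82.38

Total dependency ratio = (41.32 + 3.85) / 54.83 × 100 = 45.17 / 54.83 × 100 = 82.38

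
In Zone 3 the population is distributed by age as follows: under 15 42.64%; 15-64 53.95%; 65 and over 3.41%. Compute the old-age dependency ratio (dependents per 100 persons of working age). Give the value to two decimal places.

Old-age dependency ratio = 3.41 / 53.95 × 100 = 6.32

Old-age dependency ratio: 6.32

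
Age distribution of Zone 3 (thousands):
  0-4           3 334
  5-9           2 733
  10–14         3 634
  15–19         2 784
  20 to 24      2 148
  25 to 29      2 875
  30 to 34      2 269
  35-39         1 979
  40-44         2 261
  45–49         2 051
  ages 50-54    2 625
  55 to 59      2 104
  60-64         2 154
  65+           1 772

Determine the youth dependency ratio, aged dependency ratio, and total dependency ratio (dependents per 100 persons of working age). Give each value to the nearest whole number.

Youth dependency ratio: 42
Old-age dependency ratio: 8
Total dependency ratio: 49

0–14: 3 334 + 2 733 + 3 634 = 9 701
15–64: 2 784 + 2 148 + 2 875 + 2 269 + 1 979 + 2 261 + 2 051 + 2 625 + 2 104 + 2 154 = 23 250
65+: 1 772
Youth dependency ratio = 9 701 / 23 250 × 100 = 42
Old-age dependency ratio = 1 772 / 23 250 × 100 = 8
Total dependency ratio = (9 701 + 1 772) / 23 250 × 100 = 11 473 / 23 250 × 100 = 49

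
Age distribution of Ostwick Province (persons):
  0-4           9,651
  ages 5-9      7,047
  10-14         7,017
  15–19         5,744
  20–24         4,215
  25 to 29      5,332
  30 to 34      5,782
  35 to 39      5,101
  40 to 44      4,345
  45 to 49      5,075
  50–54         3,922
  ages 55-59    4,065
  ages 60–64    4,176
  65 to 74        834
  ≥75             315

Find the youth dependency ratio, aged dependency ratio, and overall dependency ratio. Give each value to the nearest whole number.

Youth dependency ratio: 50
Old-age dependency ratio: 2
Total dependency ratio: 52

0–14: 9,651 + 7,047 + 7,017 = 23,715
15–64: 5,744 + 4,215 + 5,332 + 5,782 + 5,101 + 4,345 + 5,075 + 3,922 + 4,065 + 4,176 = 47,757
65+: 834 + 315 = 1,149
Youth dependency ratio = 23,715 / 47,757 × 100 = 50
Old-age dependency ratio = 1,149 / 47,757 × 100 = 2
Total dependency ratio = (23,715 + 1,149) / 47,757 × 100 = 24,864 / 47,757 × 100 = 52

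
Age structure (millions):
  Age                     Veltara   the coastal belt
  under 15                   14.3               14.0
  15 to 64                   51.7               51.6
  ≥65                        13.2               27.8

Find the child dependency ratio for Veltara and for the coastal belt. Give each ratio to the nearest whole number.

Veltara: 28
the coastal belt: 27

Veltara: 14.3 / 51.7 × 100 = 28
the coastal belt: 14.0 / 51.6 × 100 = 27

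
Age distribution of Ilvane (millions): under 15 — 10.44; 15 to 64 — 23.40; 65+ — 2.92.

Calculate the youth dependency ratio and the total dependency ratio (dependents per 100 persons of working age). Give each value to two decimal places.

Youth dependency ratio = 10.44 / 23.40 × 100 = 44.62
Total dependency ratio = (10.44 + 2.92) / 23.40 × 100 = 13.36 / 23.40 × 100 = 57.09

Youth dependency ratio: 44.62
Total dependency ratio: 57.09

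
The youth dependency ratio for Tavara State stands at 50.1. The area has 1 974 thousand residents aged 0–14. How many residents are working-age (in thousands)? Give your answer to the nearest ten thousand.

Youth dependency ratio = youth / working-age × 100
50.1 = 1 974 / W × 100
⇒ 3 940

Working-age: 3 940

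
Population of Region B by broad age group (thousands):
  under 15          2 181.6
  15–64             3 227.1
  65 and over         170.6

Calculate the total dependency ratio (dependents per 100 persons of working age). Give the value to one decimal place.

Total dependency ratio = (2 181.6 + 170.6) / 3 227.1 × 100 = 2 352.2 / 3 227.1 × 100 = 72.9

Total dependency ratio: 72.9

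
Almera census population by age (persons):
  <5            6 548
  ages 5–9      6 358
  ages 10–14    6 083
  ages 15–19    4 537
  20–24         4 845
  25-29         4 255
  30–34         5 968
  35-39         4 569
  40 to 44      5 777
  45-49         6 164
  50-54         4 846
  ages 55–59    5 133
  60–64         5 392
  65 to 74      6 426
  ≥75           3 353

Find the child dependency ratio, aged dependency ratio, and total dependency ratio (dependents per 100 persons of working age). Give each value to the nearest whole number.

0–14: 6 548 + 6 358 + 6 083 = 18 989
15–64: 4 537 + 4 845 + 4 255 + 5 968 + 4 569 + 5 777 + 6 164 + 4 846 + 5 133 + 5 392 = 51 486
65+: 6 426 + 3 353 = 9 779
Youth dependency ratio = 18 989 / 51 486 × 100 = 37
Old-age dependency ratio = 9 779 / 51 486 × 100 = 19
Total dependency ratio = (18 989 + 9 779) / 51 486 × 100 = 28 768 / 51 486 × 100 = 56

Youth dependency ratio: 37
Old-age dependency ratio: 19
Total dependency ratio: 56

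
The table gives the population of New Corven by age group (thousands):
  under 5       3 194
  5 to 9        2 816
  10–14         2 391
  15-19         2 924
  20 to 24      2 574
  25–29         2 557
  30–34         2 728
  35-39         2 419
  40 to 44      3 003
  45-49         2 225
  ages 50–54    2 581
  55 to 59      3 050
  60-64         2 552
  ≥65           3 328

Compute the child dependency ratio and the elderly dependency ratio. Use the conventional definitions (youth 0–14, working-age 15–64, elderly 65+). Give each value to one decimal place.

0–14: 3 194 + 2 816 + 2 391 = 8 401
15–64: 2 924 + 2 574 + 2 557 + 2 728 + 2 419 + 3 003 + 2 225 + 2 581 + 3 050 + 2 552 = 26 613
65+: 3 328
Youth dependency ratio = 8 401 / 26 613 × 100 = 31.6
Old-age dependency ratio = 3 328 / 26 613 × 100 = 12.5

Youth dependency ratio: 31.6
Old-age dependency ratio: 12.5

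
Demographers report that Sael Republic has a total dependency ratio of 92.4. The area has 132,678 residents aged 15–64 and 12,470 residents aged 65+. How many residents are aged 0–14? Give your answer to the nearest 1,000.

Total dependency ratio = (youth + elderly) / working-age × 100
92.4 = (Y + 12,470) / 132,678 × 100
⇒ 110,000

Aged 0–14: 110,000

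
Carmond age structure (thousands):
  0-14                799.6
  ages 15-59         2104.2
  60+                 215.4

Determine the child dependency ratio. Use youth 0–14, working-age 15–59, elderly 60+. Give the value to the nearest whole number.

Youth dependency ratio = 799.6 / 2104.2 × 100 = 38

Youth dependency ratio: 38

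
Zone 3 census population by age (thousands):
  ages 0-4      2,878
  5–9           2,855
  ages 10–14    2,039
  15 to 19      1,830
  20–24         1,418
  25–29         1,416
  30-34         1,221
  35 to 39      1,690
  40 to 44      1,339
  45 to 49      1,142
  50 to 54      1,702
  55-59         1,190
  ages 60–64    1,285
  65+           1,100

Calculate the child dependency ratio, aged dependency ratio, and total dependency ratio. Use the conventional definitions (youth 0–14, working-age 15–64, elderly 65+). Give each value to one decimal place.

Youth dependency ratio: 54.6
Old-age dependency ratio: 7.7
Total dependency ratio: 62.3

0–14: 2,878 + 2,855 + 2,039 = 7,772
15–64: 1,830 + 1,418 + 1,416 + 1,221 + 1,690 + 1,339 + 1,142 + 1,702 + 1,190 + 1,285 = 14,233
65+: 1,100
Youth dependency ratio = 7,772 / 14,233 × 100 = 54.6
Old-age dependency ratio = 1,100 / 14,233 × 100 = 7.7
Total dependency ratio = (7,772 + 1,100) / 14,233 × 100 = 8,872 / 14,233 × 100 = 62.3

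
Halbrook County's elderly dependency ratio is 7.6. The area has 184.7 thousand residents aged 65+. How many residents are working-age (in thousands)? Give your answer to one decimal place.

Working-age: 2,430.3

Old-age dependency ratio = elderly / working-age × 100
7.6 = 184.7 / W × 100
⇒ 2,430.3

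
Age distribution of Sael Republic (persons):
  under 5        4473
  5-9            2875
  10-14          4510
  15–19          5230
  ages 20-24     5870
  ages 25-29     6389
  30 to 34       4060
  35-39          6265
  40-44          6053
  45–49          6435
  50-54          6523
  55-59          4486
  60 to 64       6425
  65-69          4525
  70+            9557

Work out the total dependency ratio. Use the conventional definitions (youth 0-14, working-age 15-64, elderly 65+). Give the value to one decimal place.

Total dependency ratio: 44.9

0–14: 4473 + 2875 + 4510 = 11858
15–64: 5230 + 5870 + 6389 + 4060 + 6265 + 6053 + 6435 + 6523 + 4486 + 6425 = 57736
65+: 4525 + 9557 = 14082
Total dependency ratio = (11858 + 14082) / 57736 × 100 = 25940 / 57736 × 100 = 44.9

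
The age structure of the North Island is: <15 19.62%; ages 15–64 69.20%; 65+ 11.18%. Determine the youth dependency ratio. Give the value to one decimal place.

Youth dependency ratio: 28.4

Youth dependency ratio = 19.62 / 69.20 × 100 = 28.4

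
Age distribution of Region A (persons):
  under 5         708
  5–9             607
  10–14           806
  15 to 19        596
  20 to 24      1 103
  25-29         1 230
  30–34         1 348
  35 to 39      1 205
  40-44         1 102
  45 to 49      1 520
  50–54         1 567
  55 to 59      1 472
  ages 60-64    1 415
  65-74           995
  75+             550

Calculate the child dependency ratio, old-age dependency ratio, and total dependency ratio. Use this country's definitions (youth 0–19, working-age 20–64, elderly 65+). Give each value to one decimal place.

Youth dependency ratio: 22.7
Old-age dependency ratio: 12.9
Total dependency ratio: 35.6

0–19: 708 + 607 + 806 + 596 = 2 717
20–64: 1 103 + 1 230 + 1 348 + 1 205 + 1 102 + 1 520 + 1 567 + 1 472 + 1 415 = 11 962
65+: 995 + 550 = 1 545
Youth dependency ratio = 2 717 / 11 962 × 100 = 22.7
Old-age dependency ratio = 1 545 / 11 962 × 100 = 12.9
Total dependency ratio = (2 717 + 1 545) / 11 962 × 100 = 4 262 / 11 962 × 100 = 35.6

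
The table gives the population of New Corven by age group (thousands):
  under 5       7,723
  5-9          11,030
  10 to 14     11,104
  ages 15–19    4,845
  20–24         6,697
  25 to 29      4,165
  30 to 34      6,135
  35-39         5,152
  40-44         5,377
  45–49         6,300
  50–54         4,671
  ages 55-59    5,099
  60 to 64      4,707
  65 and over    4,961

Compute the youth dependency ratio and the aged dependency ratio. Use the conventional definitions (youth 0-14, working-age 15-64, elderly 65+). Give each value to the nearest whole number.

Youth dependency ratio: 56
Old-age dependency ratio: 9

0–14: 7,723 + 11,030 + 11,104 = 29,857
15–64: 4,845 + 6,697 + 4,165 + 6,135 + 5,152 + 5,377 + 6,300 + 4,671 + 5,099 + 4,707 = 53,148
65+: 4,961
Youth dependency ratio = 29,857 / 53,148 × 100 = 56
Old-age dependency ratio = 4,961 / 53,148 × 100 = 9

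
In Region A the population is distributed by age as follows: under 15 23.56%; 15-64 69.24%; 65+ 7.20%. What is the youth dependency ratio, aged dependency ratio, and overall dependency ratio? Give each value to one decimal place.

Youth dependency ratio: 34.0
Old-age dependency ratio: 10.4
Total dependency ratio: 44.4

Youth dependency ratio = 23.56 / 69.24 × 100 = 34.0
Old-age dependency ratio = 7.20 / 69.24 × 100 = 10.4
Total dependency ratio = (23.56 + 7.20) / 69.24 × 100 = 30.76 / 69.24 × 100 = 44.4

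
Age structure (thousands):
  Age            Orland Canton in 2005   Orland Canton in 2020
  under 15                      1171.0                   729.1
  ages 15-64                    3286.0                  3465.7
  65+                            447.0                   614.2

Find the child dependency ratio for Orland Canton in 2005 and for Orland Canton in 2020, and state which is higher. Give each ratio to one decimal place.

Orland Canton in 2005: 1171.0 / 3286.0 × 100 = 35.6
Orland Canton in 2020: 729.1 / 3465.7 × 100 = 21.0

Orland Canton in 2005: 35.6
Orland Canton in 2020: 21.0
Higher: Orland Canton in 2005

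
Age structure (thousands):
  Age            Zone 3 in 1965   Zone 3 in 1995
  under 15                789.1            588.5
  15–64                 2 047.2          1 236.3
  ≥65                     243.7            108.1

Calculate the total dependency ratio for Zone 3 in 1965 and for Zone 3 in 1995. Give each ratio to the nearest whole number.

Zone 3 in 1965: (789.1 + 243.7) / 2 047.2 × 100 = 1 032.8 / 2 047.2 × 100 = 50
Zone 3 in 1995: (588.5 + 108.1) / 1 236.3 × 100 = 696.6 / 1 236.3 × 100 = 56

Zone 3 in 1965: 50
Zone 3 in 1995: 56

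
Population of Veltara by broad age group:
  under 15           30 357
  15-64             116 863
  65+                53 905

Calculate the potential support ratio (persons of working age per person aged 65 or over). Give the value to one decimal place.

Potential support ratio = 116 863 / 53 905 = 2.2

Potential support ratio: 2.2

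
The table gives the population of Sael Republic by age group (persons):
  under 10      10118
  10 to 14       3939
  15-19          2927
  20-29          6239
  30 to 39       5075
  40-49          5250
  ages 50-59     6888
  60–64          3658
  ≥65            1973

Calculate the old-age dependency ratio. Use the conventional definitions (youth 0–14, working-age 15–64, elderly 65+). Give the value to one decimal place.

Old-age dependency ratio: 6.6

0–14: 10118 + 3939 = 14057
15–64: 2927 + 6239 + 5075 + 5250 + 6888 + 3658 = 30037
65+: 1973
Old-age dependency ratio = 1973 / 30037 × 100 = 6.6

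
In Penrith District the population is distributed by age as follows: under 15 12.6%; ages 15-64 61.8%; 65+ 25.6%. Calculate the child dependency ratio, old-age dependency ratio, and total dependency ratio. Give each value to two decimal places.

Youth dependency ratio = 12.6 / 61.8 × 100 = 20.39
Old-age dependency ratio = 25.6 / 61.8 × 100 = 41.42
Total dependency ratio = (12.6 + 25.6) / 61.8 × 100 = 38.2 / 61.8 × 100 = 61.81

Youth dependency ratio: 20.39
Old-age dependency ratio: 41.42
Total dependency ratio: 61.81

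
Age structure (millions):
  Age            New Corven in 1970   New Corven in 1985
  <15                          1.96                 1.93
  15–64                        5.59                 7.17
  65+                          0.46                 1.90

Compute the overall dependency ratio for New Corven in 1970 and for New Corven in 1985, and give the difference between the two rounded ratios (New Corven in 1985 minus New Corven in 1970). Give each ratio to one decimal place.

New Corven in 1970: 43.3
New Corven in 1985: 53.4
Difference: +10.1

New Corven in 1970: (1.96 + 0.46) / 5.59 × 100 = 2.42 / 5.59 × 100 = 43.3
New Corven in 1985: (1.93 + 1.90) / 7.17 × 100 = 3.83 / 7.17 × 100 = 53.4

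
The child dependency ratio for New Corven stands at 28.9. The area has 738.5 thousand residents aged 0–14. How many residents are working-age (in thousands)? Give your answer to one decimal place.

Working-age: 2555.4

Youth dependency ratio = youth / working-age × 100
28.9 = 738.5 / W × 100
⇒ 2555.4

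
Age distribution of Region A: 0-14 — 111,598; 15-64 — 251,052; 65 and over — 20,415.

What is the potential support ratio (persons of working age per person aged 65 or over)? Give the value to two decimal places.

Potential support ratio: 12.30

Potential support ratio = 251,052 / 20,415 = 12.30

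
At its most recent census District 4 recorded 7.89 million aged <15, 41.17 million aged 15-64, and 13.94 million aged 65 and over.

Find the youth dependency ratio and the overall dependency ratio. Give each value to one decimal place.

Youth dependency ratio = 7.89 / 41.17 × 100 = 19.2
Total dependency ratio = (7.89 + 13.94) / 41.17 × 100 = 21.83 / 41.17 × 100 = 53.0

Youth dependency ratio: 19.2
Total dependency ratio: 53.0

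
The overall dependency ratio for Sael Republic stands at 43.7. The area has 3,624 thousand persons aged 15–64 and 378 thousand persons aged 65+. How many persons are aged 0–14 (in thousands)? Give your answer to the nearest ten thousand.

Aged 0–14: 1,210

Total dependency ratio = (youth + elderly) / working-age × 100
43.7 = (Y + 378) / 3,624 × 100
⇒ 1,210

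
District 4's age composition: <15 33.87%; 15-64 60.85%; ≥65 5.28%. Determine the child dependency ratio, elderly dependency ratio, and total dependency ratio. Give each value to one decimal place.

Youth dependency ratio = 33.87 / 60.85 × 100 = 55.7
Old-age dependency ratio = 5.28 / 60.85 × 100 = 8.7
Total dependency ratio = (33.87 + 5.28) / 60.85 × 100 = 39.15 / 60.85 × 100 = 64.3

Youth dependency ratio: 55.7
Old-age dependency ratio: 8.7
Total dependency ratio: 64.3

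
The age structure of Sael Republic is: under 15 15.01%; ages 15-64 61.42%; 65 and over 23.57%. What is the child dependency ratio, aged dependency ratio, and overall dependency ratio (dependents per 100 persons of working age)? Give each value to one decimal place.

Youth dependency ratio: 24.4
Old-age dependency ratio: 38.4
Total dependency ratio: 62.8

Youth dependency ratio = 15.01 / 61.42 × 100 = 24.4
Old-age dependency ratio = 23.57 / 61.42 × 100 = 38.4
Total dependency ratio = (15.01 + 23.57) / 61.42 × 100 = 38.58 / 61.42 × 100 = 62.8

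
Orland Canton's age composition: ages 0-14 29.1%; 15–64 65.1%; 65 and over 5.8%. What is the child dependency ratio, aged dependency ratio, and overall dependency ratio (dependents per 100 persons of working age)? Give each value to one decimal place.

Youth dependency ratio: 44.7
Old-age dependency ratio: 8.9
Total dependency ratio: 53.6

Youth dependency ratio = 29.1 / 65.1 × 100 = 44.7
Old-age dependency ratio = 5.8 / 65.1 × 100 = 8.9
Total dependency ratio = (29.1 + 5.8) / 65.1 × 100 = 34.9 / 65.1 × 100 = 53.6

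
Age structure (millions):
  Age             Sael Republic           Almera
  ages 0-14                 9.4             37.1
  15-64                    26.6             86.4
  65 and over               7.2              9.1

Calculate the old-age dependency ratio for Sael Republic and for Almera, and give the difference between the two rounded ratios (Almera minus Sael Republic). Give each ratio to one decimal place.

Sael Republic: 7.2 / 26.6 × 100 = 27.1
Almera: 9.1 / 86.4 × 100 = 10.5

Sael Republic: 27.1
Almera: 10.5
Difference: -16.6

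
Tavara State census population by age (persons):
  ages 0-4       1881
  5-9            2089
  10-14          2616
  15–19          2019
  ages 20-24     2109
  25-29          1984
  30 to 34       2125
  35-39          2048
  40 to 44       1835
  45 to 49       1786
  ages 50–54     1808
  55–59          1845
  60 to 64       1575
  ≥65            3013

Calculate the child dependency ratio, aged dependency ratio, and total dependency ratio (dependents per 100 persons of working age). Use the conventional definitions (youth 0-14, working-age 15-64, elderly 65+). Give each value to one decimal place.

0–14: 1881 + 2089 + 2616 = 6586
15–64: 2019 + 2109 + 1984 + 2125 + 2048 + 1835 + 1786 + 1808 + 1845 + 1575 = 19134
65+: 3013
Youth dependency ratio = 6586 / 19134 × 100 = 34.4
Old-age dependency ratio = 3013 / 19134 × 100 = 15.7
Total dependency ratio = (6586 + 3013) / 19134 × 100 = 9599 / 19134 × 100 = 50.2

Youth dependency ratio: 34.4
Old-age dependency ratio: 15.7
Total dependency ratio: 50.2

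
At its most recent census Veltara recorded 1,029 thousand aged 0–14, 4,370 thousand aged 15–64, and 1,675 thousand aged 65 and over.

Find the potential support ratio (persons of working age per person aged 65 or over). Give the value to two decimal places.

Potential support ratio = 4,370 / 1,675 = 2.61

Potential support ratio: 2.61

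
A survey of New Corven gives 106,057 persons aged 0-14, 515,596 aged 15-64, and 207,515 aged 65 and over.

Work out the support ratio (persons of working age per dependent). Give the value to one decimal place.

Support ratio = 515,596 / (106,057 + 207,515) = 515,596 / 313,572 = 1.6

Support ratio: 1.6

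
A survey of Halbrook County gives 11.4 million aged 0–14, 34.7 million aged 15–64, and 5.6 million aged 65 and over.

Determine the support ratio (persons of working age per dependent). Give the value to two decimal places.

Support ratio: 2.04

Support ratio = 34.7 / (11.4 + 5.6) = 34.7 / 17.0 = 2.04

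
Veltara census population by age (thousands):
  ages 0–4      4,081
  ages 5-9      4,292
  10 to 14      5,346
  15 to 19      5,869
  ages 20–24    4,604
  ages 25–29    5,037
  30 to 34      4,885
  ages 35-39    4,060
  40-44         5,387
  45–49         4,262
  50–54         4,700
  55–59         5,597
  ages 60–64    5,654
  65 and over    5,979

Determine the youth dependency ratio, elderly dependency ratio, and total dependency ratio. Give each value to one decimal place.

Youth dependency ratio: 27.4
Old-age dependency ratio: 11.9
Total dependency ratio: 39.4

0–14: 4,081 + 4,292 + 5,346 = 13,719
15–64: 5,869 + 4,604 + 5,037 + 4,885 + 4,060 + 5,387 + 4,262 + 4,700 + 5,597 + 5,654 = 50,055
65+: 5,979
Youth dependency ratio = 13,719 / 50,055 × 100 = 27.4
Old-age dependency ratio = 5,979 / 50,055 × 100 = 11.9
Total dependency ratio = (13,719 + 5,979) / 50,055 × 100 = 19,698 / 50,055 × 100 = 39.4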